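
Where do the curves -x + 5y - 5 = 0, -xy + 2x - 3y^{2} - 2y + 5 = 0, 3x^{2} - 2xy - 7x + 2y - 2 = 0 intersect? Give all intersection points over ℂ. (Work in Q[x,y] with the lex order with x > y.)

Compute a lex Gröbner basis by Buchberger's algorithm.
f_1 = -x + 5y - 5, LT = x.
f_2 = -xy + 2x - 3y^{2} - 2y + 5, LT = xy.
f_3 = 3x^{2} - 2xy - 7x + 2y - 2, LT = x^{2}.

S(f_1,f_2): lcm = xy. S = 2x - 8y^{2} + 3y + 5.
  leading term x: subtract (-2)·f_1 from 2x - 8y^{2} + 3y + 5 → -8y^{2} + 13y - 5
  leading term y^{2}: no divisor's leading term divides it; move -8y^{2} to the remainder.
  leading term y: no divisor's leading term divides it; move 13y to the remainder.
  leading term 1: no divisor's leading term divides it; move -5 to the remainder.
  remainder -8y^{2} + 13y - 5 ≠ 0; add h_4 = -8y^{2} + 13y - 5 to the basis.

S(f_1,f_3): lcm = x^{2}. S = -\tfrac{13}{3}xy + \tfrac{22}{3}x - \tfrac{2}{3}y + \tfrac{2}{3}.
  leading term xy: subtract (\tfrac{13}{3}y)·f_1 from -\tfrac{13}{3}xy + \tfrac{22}{3}x - \tfrac{2}{3}y + \tfrac{2}{3} → \tfrac{22}{3}x - \tfrac{65}{3}y^{2} + 21y + \tfrac{2}{3}
  leading term x: subtract (-\tfrac{22}{3})·f_1 from \tfrac{22}{3}x - \tfrac{65}{3}y^{2} + 21y + \tfrac{2}{3} → -\tfrac{65}{3}y^{2} + \tfrac{173}{3}y - 36
  leading term y^{2}: subtract (\tfrac{65}{24})·h_4 from -\tfrac{65}{3}y^{2} + \tfrac{173}{3}y - 36 → \tfrac{539}{24}y - \tfrac{539}{24}
  leading term y: no divisor's leading term divides it; move \tfrac{539}{24}y to the remainder.
  leading term 1: no divisor's leading term divides it; move -\tfrac{539}{24} to the remainder.
  remainder \tfrac{539}{24}y - \tfrac{539}{24} ≠ 0; add h_5 = \tfrac{539}{24}y - \tfrac{539}{24} to the basis.

S(f_2,f_3): lcm = x^{2}y. S = -2x^{2} + \tfrac{11}{3}xy^{2} + \tfrac{13}{3}xy - 5x - \tfrac{2}{3}y^{2} + \tfrac{2}{3}y.
  leading term x^{2}: subtract (2x)·f_1 from -2x^{2} + \tfrac{11}{3}xy^{2} + \tfrac{13}{3}xy - 5x - \tfrac{2}{3}y^{2} + \tfrac{2}{3}y → \tfrac{11}{3}xy^{2} - \tfrac{17}{3}xy + 5x - \tfrac{2}{3}y^{2} + \tfrac{2}{3}y
  leading term xy^{2}: subtract (-\tfrac{11}{3}y^{2})·f_1 from \tfrac{11}{3}xy^{2} - \tfrac{17}{3}xy + 5x - \tfrac{2}{3}y^{2} + \tfrac{2}{3}y → -\tfrac{17}{3}xy + 5x + \tfrac{55}{3}y^{3} - 19y^{2} + \tfrac{2}{3}y
  leading term xy: subtract (\tfrac{17}{3}y)·f_1 from -\tfrac{17}{3}xy + 5x + \tfrac{55}{3}y^{3} - 19y^{2} + \tfrac{2}{3}y → 5x + \tfrac{55}{3}y^{3} - \tfrac{142}{3}y^{2} + 29y
  leading term x: subtract (-5)·f_1 from 5x + \tfrac{55}{3}y^{3} - \tfrac{142}{3}y^{2} + 29y → \tfrac{55}{3}y^{3} - \tfrac{142}{3}y^{2} + 54y - 25
  leading term y^{3}: subtract (-\tfrac{55}{24}y)·h_4 from \tfrac{55}{3}y^{3} - \tfrac{142}{3}y^{2} + 54y - 25 → -\tfrac{421}{24}y^{2} + \tfrac{1021}{24}y - 25
  leading term y^{2}: subtract (\tfrac{421}{192})·h_4 from -\tfrac{421}{24}y^{2} + \tfrac{1021}{24}y - 25 → \tfrac{2695}{192}y - \tfrac{2695}{192}
  leading term y: subtract (\tfrac{5}{8})·h_5 from \tfrac{2695}{192}y - \tfrac{2695}{192} → 0
  remainder 0.

S(f_1,h_4): leading monomials are coprime, so the S-polynomial reduces to 0 (Buchberger's first criterion).
S(f_2,h_4): lcm = xy^{2}. S = -\tfrac{3}{8}xy - \tfrac{5}{8}x + 3y^{3} + 2y^{2} - 5y.
  leading term xy: subtract (\tfrac{3}{8}y)·f_1 from -\tfrac{3}{8}xy - \tfrac{5}{8}x + 3y^{3} + 2y^{2} - 5y → -\tfrac{5}{8}x + 3y^{3} + \tfrac{1}{8}y^{2} - \tfrac{25}{8}y
  leading term x: subtract (\tfrac{5}{8})·f_1 from -\tfrac{5}{8}x + 3y^{3} + \tfrac{1}{8}y^{2} - \tfrac{25}{8}y → 3y^{3} + \tfrac{1}{8}y^{2} - \tfrac{25}{4}y + \tfrac{25}{8}
  leading term y^{3}: subtract (-\tfrac{3}{8}y)·h_4 from 3y^{3} + \tfrac{1}{8}y^{2} - \tfrac{25}{4}y + \tfrac{25}{8} → 5y^{2} - \tfrac{65}{8}y + \tfrac{25}{8}
  leading term y^{2}: subtract (-\tfrac{5}{8})·h_4 from 5y^{2} - \tfrac{65}{8}y + \tfrac{25}{8} → 0
  remainder 0.

S(f_3,h_4): leading monomials are coprime, so the S-polynomial reduces to 0 (Buchberger's first criterion).
S(f_1,h_5): leading monomials are coprime, so the S-polynomial reduces to 0 (Buchberger's first criterion).
S(f_2,h_5): lcm = xy. S = -x + 3y^{2} + 2y - 5.
  leading term x: subtract (1)·f_1 from -x + 3y^{2} + 2y - 5 → 3y^{2} - 3y
  leading term y^{2}: subtract (-\tfrac{3}{8})·h_4 from 3y^{2} - 3y → \tfrac{15}{8}y - \tfrac{15}{8}
  leading term y: subtract (\tfrac{45}{539})·h_5 from \tfrac{15}{8}y - \tfrac{15}{8} → 0
  remainder 0.

S(f_3,h_5): leading monomials are coprime, so the S-polynomial reduces to 0 (Buchberger's first criterion).
S(h_4,h_5): lcm = y^{2}. S = -\tfrac{5}{8}y + \tfrac{5}{8}.
  leading term y: subtract (-\tfrac{15}{539})·h_5 from -\tfrac{5}{8}y + \tfrac{5}{8} → 0
  remainder 0.

Every S-polynomial of the final basis reduces to 0, so we have a Gröbner basis.
Inter-reduce: drop elements whose leading term is divisible by another's, tail-reduce, and make monic.
Reduced Gröbner basis: {x, y - 1}.

A lex Gröbner basis eliminates variables successively. Here y - 1 depends only on y, with roots {1}; lifting each root through the earlier basis elements recovers the full solutions.
  y = 1: the earlier basis element becomes x = 0, giving x = 0 — point (0, 1).
Check: every point annihilates each of the original generators.

{(0, 1)}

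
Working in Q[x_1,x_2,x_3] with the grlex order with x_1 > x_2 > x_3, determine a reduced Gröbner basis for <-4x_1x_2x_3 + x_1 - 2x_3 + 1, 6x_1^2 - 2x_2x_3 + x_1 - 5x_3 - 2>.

f_1 = -4x_1x_2x_3 + x_1 - 2x_3 + 1, LT = x_1x_2x_3.
f_2 = 6x_1^2 - 2x_2x_3 + x_1 - 5x_3 - 2, LT = x_1^2.

S(f_1,f_2): lcm = x_1^2x_2x_3. S = 1/3x_2^2x_3^2 - 1/6x_1x_2x_3 + 5/6x_2x_3^2 - 1/4x_1^2 + 1/2x_1x_3 + 1/3x_2x_3 - 1/4x_1.
  leading term x_2^2x_3^2: no divisor's leading term divides it; move 1/3x_2^2x_3^2 to the remainder.
  leading term x_1x_2x_3: subtract (1/24)·f_1 from -1/6x_1x_2x_3 + 5/6x_2x_3^2 - 1/4x_1^2 + 1/2x_1x_3 + 1/3x_2x_3 - 1/4x_1 → 5/6x_2x_3^2 - 1/4x_1^2 + 1/2x_1x_3 + 1/3x_2x_3 - 7/24x_1 + 1/12x_3 - 1/24
  leading term x_2x_3^2: no divisor's leading term divides it; move 5/6x_2x_3^2 to the remainder.
  leading term x_1^2: subtract (-1/24)·f_2 from -1/4x_1^2 + 1/2x_1x_3 + 1/3x_2x_3 - 7/24x_1 + 1/12x_3 - 1/24 → 1/2x_1x_3 + 1/4x_2x_3 - 1/4x_1 - 1/8x_3 - 1/8
  leading term x_1x_3: no divisor's leading term divides it; move 1/2x_1x_3 to the remainder.
  leading term x_2x_3: no divisor's leading term divides it; move 1/4x_2x_3 to the remainder.
  leading term x_1: no divisor's leading term divides it; move -1/4x_1 to the remainder.
  leading term x_3: no divisor's leading term divides it; move -1/8x_3 to the remainder.
  leading term 1: no divisor's leading term divides it; move -1/8 to the remainder.
  remainder 1/3x_2^2x_3^2 + 5/6x_2x_3^2 + 1/2x_1x_3 + 1/4x_2x_3 - 1/4x_1 - 1/8x_3 - 1/8 ≠ 0; add g_3 = 1/3x_2^2x_3^2 + 5/6x_2x_3^2 + 1/2x_1x_3 + 1/4x_2x_3 - 1/4x_1 - 1/8x_3 - 1/8 to the basis.

S(f_1,g_3): lcm = x_1x_2^2x_3^2. S = -5/2x_1x_2x_3^2 - 3/2x_1^2x_3 - x_1x_2x_3 + 1/2x_2x_3^2 + 3/4x_1^2 + 3/8x_1x_3 - 1/4x_2x_3 + 3/8x_1.
  leading term x_1x_2x_3^2: subtract (5/8x_3)·f_1 from -5/2x_1x_2x_3^2 - 3/2x_1^2x_3 - x_1x_2x_3 + 1/2x_2x_3^2 + 3/4x_1^2 + 3/8x_1x_3 - 1/4x_2x_3 + 3/8x_1 → -3/2x_1^2x_3 - x_1x_2x_3 + 1/2x_2x_3^2 + 3/4x_1^2 - 1/4x_1x_3 - 1/4x_2x_3 + 5/4x_3^2 + 3/8x_1 - 5/8x_3
  leading term x_1^2x_3: subtract (-1/4x_3)·f_2 from -3/2x_1^2x_3 - x_1x_2x_3 + 1/2x_2x_3^2 + 3/4x_1^2 - 1/4x_1x_3 - 1/4x_2x_3 + 5/4x_3^2 + 3/8x_1 - 5/8x_3 → -x_1x_2x_3 + 3/4x_1^2 - 1/4x_2x_3 + 3/8x_1 - 9/8x_3
  leading term x_1x_2x_3: subtract (1/4)·f_1 from -x_1x_2x_3 + 3/4x_1^2 - 1/4x_2x_3 + 3/8x_1 - 9/8x_3 → 3/4x_1^2 - 1/4x_2x_3 + 1/8x_1 - 5/8x_3 - 1/4
  leading term x_1^2: subtract (1/8)·f_2 from 3/4x_1^2 - 1/4x_2x_3 + 1/8x_1 - 5/8x_3 - 1/4 → 0
  remainder 0.

S(f_2,g_3): leading monomials are coprime, so the S-polynomial reduces to 0 (Buchberger's first criterion).
Every S-polynomial of the final basis reduces to 0, so we have a Gröbner basis.

G = {x_2^2x_3^2 + 5/2x_2x_3^2 + 3/2x_1x_3 + 3/4x_2x_3 - 3/4x_1 - 3/8x_3 - 3/8, x_1x_2x_3 - 1/4x_1 + 1/2x_3 - 1/4, x_1^2 - 1/3x_2x_3 + 1/6x_1 - 5/6x_3 - 1/3}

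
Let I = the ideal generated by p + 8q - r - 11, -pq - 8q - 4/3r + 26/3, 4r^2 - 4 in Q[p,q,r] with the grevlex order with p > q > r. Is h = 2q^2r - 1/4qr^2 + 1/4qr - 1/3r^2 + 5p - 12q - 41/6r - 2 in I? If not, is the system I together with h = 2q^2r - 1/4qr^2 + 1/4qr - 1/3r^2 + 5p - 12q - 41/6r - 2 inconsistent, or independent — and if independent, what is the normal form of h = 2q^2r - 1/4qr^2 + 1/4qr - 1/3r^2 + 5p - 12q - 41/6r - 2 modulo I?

2q^2r - 1/4qr^2 + 1/4qr - 1/3r^2 + 5p - 12q - 41/6r - 2 is independent of I; its normal form modulo I is 5qr - 52q - 4r + 53.

First compute the reduced Gröbner basis of I by Buchberger's algorithm.
f_1 = p + 8q - r - 11, LT = p.
f_2 = -pq - 8q - 4/3r + 26/3, LT = pq.
f_3 = 4r^2 - 4, LT = r^2.

S(f_1,f_2): lcm = pq. S = 8q^2 - qr - 19q - 4/3r + 26/3.
  leading term q^2: no divisor's leading term divides it; move 8q^2 to the remainder.
  leading term qr: no divisor's leading term divides it; move -qr to the remainder.
  leading term q: no divisor's leading term divides it; move -19q to the remainder.
  leading term r: no divisor's leading term divides it; move -4/3r to the remainder.
  leading term 1: no divisor's leading term divides it; move 26/3 to the remainder.
  remainder 8q^2 - qr - 19q - 4/3r + 26/3 ≠ 0; add k_4 = 8q^2 - qr - 19q - 4/3r + 26/3 to the basis.

The other S-polynomials (S(f_1,f_3), S(f_2,f_3), S(f_1,k_4), S(f_2,k_4), S(f_3,k_4)) all reduce to 0 modulo the current basis, so we have a Gröbner basis.
Inter-reduce: drop elements whose leading term is divisible by another's, tail-reduce, and make monic.
Reduced Gröbner basis: {q^2 - 1/8qr - 19/8q - 1/6r + 13/12, r^2 - 1, p + 8q - r - 11}.
Label its elements g_1 = q^2 - 1/8qr - 19/8q - 1/6r + 13/12, g_2 = r^2 - 1, g_3 = p + 8q - r - 11.

Reduce h = 2q^2r - 1/4qr^2 + 1/4qr - 1/3r^2 + 5p - 12q - 41/6r - 2 modulo G:
  leading term q^2r: subtract (2r)·g_1 from 2q^2r - 1/4qr^2 + 1/4qr - 1/3r^2 + 5p - 12q - 41/6r - 2 → 5qr + 5p - 12q - 9r - 2
  leading term qr: no divisor's leading term divides it; move 5qr to the remainder.
  leading term p: subtract (5)·g_3 from 5p - 12q - 9r - 2 → -52q - 4r + 53
  leading term q: no divisor's leading term divides it; move -52q to the remainder.
  leading term r: no divisor's leading term divides it; move -4r to the remainder.
  leading term 1: no divisor's leading term divides it; move 53 to the remainder.
  normal form = 5qr - 52q - 4r + 53.
The normal form is nonzero, so h ∉ I. Since h minus its normal form lies in I, I + (h) = I + (n) where n = 5qr - 52q - 4r + 53; decide whether this ideal is the whole ring.
Run Buchberger on G together with n (pairs among the g_i already reduce to 0 since G is a Gröbner basis):
g_1 = q^2 - 1/8qr - 19/8q - 1/6r + 13/12, LT = q^2.
g_2 = r^2 - 1, LT = r^2.
g_3 = p + 8q - r - 11, LT = p.
n = 5qr - 52q - 4r + 53, LT = qr.

S(g_1,n): lcm = q^2r. S = -1/8qr^2 + 52/5q^2 - 63/40qr - 1/6r^2 - 53/5q + 13/12r.
  leading term qr^2: subtract (-1/8q)·g_2 from -1/8qr^2 + 52/5q^2 - 63/40qr - 1/6r^2 - 53/5q + 13/12r → 52/5q^2 - 63/40qr - 1/6r^2 - 429/40q + 13/12r
  leading term q^2: subtract (52/5)·g_1 from 52/5q^2 - 63/40qr - 1/6r^2 - 429/40q + 13/12r → -11/40qr - 1/6r^2 + 559/40q + 169/60r - 169/15
  leading term qr: subtract (-11/200)·n from -11/40qr - 1/6r^2 + 559/40q + 169/60r - 169/15 → -1/6r^2 + 2223/200q + 779/300r - 5011/600
  leading term r^2: subtract (-1/6)·g_2 from -1/6r^2 + 2223/200q + 779/300r - 5011/600 → 2223/200q + 779/300r - 5111/600
  leading term q: no divisor's leading term divides it; move 2223/200q to the remainder.
  leading term r: no divisor's leading term divides it; move 779/300r to the remainder.
  leading term 1: no divisor's leading term divides it; move -5111/600 to the remainder.
  remainder 2223/200q + 779/300r - 5111/600 ≠ 0; add m_5 = 2223/200q + 779/300r - 5111/600 to the basis.

S(g_2,n): lcm = qr^2. S = 52/5qr + 4/5r^2 - q - 53/5r.
  leading term qr: subtract (52/25)·n from 52/5qr + 4/5r^2 - q - 53/5r → 4/5r^2 + 2679/25q - 57/25r - 2756/25
  leading term r^2: subtract (4/5)·g_2 from 4/5r^2 + 2679/25q - 57/25r - 2756/25 → 2679/25q - 57/25r - 2736/25
  leading term q: subtract (376/39)·m_5 from 2679/25q - 57/25r - 2736/25 → -15979/585r - 15979/585
  leading term r: no divisor's leading term divides it; move -15979/585r to the remainder.
  leading term 1: no divisor's leading term divides it; move -15979/585 to the remainder.
  remainder -15979/585r - 15979/585 ≠ 0; add m_6 = -15979/585r - 15979/585 to the basis.

The other S-polynomials (S(g_1,g_2), S(g_1,g_3), S(g_2,g_3), S(g_3,n), S(g_1,m_5), S(g_2,m_5), S(g_3,m_5), S(n,m_5), S(g_1,m_6), S(g_2,m_6), S(g_3,m_6), S(n,m_6), S(m_5,m_6)) all reduce to 0 modulo the current basis, so we have a Gröbner basis.
Inter-reduce: drop elements whose leading term is divisible by another's, tail-reduce, and make monic.
Reduced Gröbner basis: {p - 2, q - 1, r + 1}.
The reduced Gröbner basis of I + (h) is {p - 2, q - 1, r + 1} ≠ {1}, a proper ideal, so the enlarged system stays consistent: h is independent of I, with normal form 5qr - 52q - 4r + 53.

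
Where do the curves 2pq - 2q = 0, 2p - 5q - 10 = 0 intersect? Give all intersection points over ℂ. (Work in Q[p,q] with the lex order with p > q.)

Compute a lex Gröbner basis by Buchberger's algorithm.
f_1 = 2pq - 2q, LT = pq.
f_2 = 2p - 5q - 10, LT = p.

S(f_1,f_2): lcm = pq. S = 5/2q^2 + 4q.
  leading term q^2: no divisor's leading term divides it; move 5/2q^2 to the remainder.
  leading term q: no divisor's leading term divides it; move 4q to the remainder.
  remainder 5/2q^2 + 4q ≠ 0; add h_3 = 5/2q^2 + 4q to the basis.

The other S-polynomials (S(f_1,h_3), S(f_2,h_3)) all reduce to 0 modulo the current basis, so we have a Gröbner basis.
Inter-reduce: drop elements whose leading term is divisible by another's, tail-reduce, and make monic.
Reduced Gröbner basis: {p - 5/2q - 5, q^2 + 8/5q}.

Elimination: the polynomial q^2 + 8/5q lies in the elimination ideal for q, so q ∈ {-8/5, 0}. For each such q, the remaining basis elements (now univariate) give the rest of the solution.
  q = -8/5: the earlier basis element becomes p - 1 = 0, giving p = 1 — point (1, -8/5).
  q = 0: the earlier basis element becomes p - 5 = 0, giving p = 5 — point (5, 0).
Each listed point satisfies every original equation (direct substitution).

{(1, -8/5), (5, 0)}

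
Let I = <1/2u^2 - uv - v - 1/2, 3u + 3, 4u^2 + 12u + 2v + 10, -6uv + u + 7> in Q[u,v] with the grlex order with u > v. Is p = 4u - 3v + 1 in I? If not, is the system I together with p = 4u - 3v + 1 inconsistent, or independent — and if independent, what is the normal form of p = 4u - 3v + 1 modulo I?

4u - 3v + 1 lies in I (it reduces to 0).

First compute the reduced Gröbner basis of I by Buchberger's algorithm.
f_1 = 1/2u^2 - uv - v - 1/2, LT = u^2.
f_2 = 3u + 3, LT = u.
f_3 = 4u^2 + 12u + 2v + 10, LT = u^2.
f_4 = -6uv + u + 7, LT = uv.

S(f_1,f_3): lcm = u^2. S = -2uv - 3u - 5/2v - 7/2.
  reduce S modulo (f_1, f_2, f_3, f_4):
  remainder -1/2v - 1/2 ≠ 0; add h_5 = -1/2v - 1/2 to the basis.

The other S-polynomials (S(f_1,f_2), S(f_1,f_4), S(f_2,f_3), S(f_2,f_4), S(f_3,f_4), S(f_1,h_5), S(f_2,h_5), S(f_3,h_5), S(f_4,h_5)) all reduce to 0 modulo the current basis, so we have a Gröbner basis.
Inter-reduce: drop elements whose leading term is divisible by another's, tail-reduce, and make monic.
Reduced Gröbner basis: {u + 1, v + 1}.
Label its elements g_1 = u + 1, g_2 = v + 1.

Reduce p = 4u - 3v + 1 modulo G:
  leading term u: subtract (4)·g_1 from 4u - 3v + 1 → -3v - 3
  leading term v: subtract (-3)·g_2 from -3v - 3 → 0
  normal form = 0.
Since the normal form is 0, p ∈ I.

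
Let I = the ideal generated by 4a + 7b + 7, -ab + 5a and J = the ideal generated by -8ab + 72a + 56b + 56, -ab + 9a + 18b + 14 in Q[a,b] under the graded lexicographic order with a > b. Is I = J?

For a fixed monomial order, each ideal has a unique reduced Gröbner basis; comparing bases decides equality.
Buchberger on the first generating set:
f_1 = 4a + 7b + 7, LT = a.
f_2 = -ab + 5a, LT = ab.

S(f_1,f_2): lcm = ab. S = \tfrac{7}{4}b^{2} + 5a + \tfrac{7}{4}b.
  leading term b^{2}: no divisor's leading term divides it; move \tfrac{7}{4}b^{2} to the remainder.
  leading term a: subtract (\tfrac{5}{4})·f_1 from 5a + \tfrac{7}{4}b → -7b - \tfrac{35}{4}
  leading term b: no divisor's leading term divides it; move -7b to the remainder.
  leading term 1: no divisor's leading term divides it; move -\tfrac{35}{4} to the remainder.
  remainder \tfrac{7}{4}b^{2} - 7b - \tfrac{35}{4} ≠ 0; add g_3 = \tfrac{7}{4}b^{2} - 7b - \tfrac{35}{4} to the basis.

The other S-polynomials (S(f_1,g_3), S(f_2,g_3)) all reduce to 0 modulo the current basis, so we have a Gröbner basis.
Inter-reduce: drop elements whose leading term is divisible by another's, tail-reduce, and make monic.
Reduced Gröbner basis: {b^{2} - 4b - 5, a + \tfrac{7}{4}b + \tfrac{7}{4}}.

Buchberger on the second generating set:
h_1 = -8ab + 72a + 56b + 56, LT = ab.
h_2 = -ab + 9a + 18b + 14, LT = ab.

S(h_1,h_2): lcm = ab. S = 11b + 7.
  leading term b: no divisor's leading term divides it; move 11b to the remainder.
  leading term 1: no divisor's leading term divides it; move 7 to the remainder.
  remainder 11b + 7 ≠ 0; add k_3 = 11b + 7 to the basis.

S(h_1,k_3): lcm = ab. S = -\tfrac{106}{11}a - 7b - 7.
  leading term a: no divisor's leading term divides it; move -\tfrac{106}{11}a to the remainder.
  leading term b: subtract (-\tfrac{7}{11})·k_3 from -7b - 7 → -\tfrac{28}{11}
  leading term 1: no divisor's leading term divides it; move -\tfrac{28}{11} to the remainder.
  remainder -\tfrac{106}{11}a - \tfrac{28}{11} ≠ 0; add k_4 = -\tfrac{106}{11}a - \tfrac{28}{11} to the basis.

The other S-polynomials (S(h_2,k_3), S(h_1,k_4), S(h_2,k_4), S(k_3,k_4)) all reduce to 0 modulo the current basis, so we have a Gröbner basis.
Inter-reduce: drop elements whose leading term is divisible by another's, tail-reduce, and make monic.
Reduced Gröbner basis: {a + \tfrac{14}{53}, b + \tfrac{7}{11}}.

Since the reduced bases disagree, the two ideals are not the same.

No, the ideals differ.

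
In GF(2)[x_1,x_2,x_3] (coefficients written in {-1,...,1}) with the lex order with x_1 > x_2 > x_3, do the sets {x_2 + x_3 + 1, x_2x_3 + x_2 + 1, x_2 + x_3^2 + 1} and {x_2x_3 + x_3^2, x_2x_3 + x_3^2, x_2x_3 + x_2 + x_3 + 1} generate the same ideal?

For a fixed monomial order, each ideal has a unique reduced Gröbner basis; comparing bases decides equality.
Buchberger on the first generating set:
f_1 = x_2 + x_3 + 1, LT = x_2.
f_2 = x_2x_3 + x_2 + 1, LT = x_2x_3.
f_3 = x_2 + x_3^2 + 1, LT = x_2.

S(f_1,f_2): lcm = x_2x_3. S = x_2 + x_3^2 + x_3 + 1.
  leading term x_2: subtract (1)·f_1 from x_2 + x_3^2 + x_3 + 1 → x_3^2
  leading term x_3^2: no divisor's leading term divides it; move x_3^2 to the remainder.
  remainder x_3^2 ≠ 0; add g_4 = x_3^2 to the basis.

S(f_1,f_3): lcm = x_2. S = x_3^2 + x_3.
  leading term x_3^2: subtract (1)·g_4 from x_3^2 + x_3 → x_3
  leading term x_3: no divisor's leading term divides it; move x_3 to the remainder.
  remainder x_3 ≠ 0; add g_5 = x_3 to the basis.

The other S-polynomials (S(f_2,f_3), S(f_1,g_4), S(f_2,g_4), S(f_3,g_4), S(f_1,g_5), S(f_2,g_5), S(f_3,g_5), S(g_4,g_5)) all reduce to 0 modulo the current basis, so we have a Gröbner basis.
Inter-reduce: drop elements whose leading term is divisible by another's, tail-reduce, and make monic.
Reduced Gröbner basis: {x_2 + 1, x_3}.

Buchberger on the second generating set:
h_1 = x_2x_3 + x_3^2, LT = x_2x_3.
h_2 = x_2x_3 + x_3^2, LT = x_2x_3.
h_3 = x_2x_3 + x_2 + x_3 + 1, LT = x_2x_3.

S(h_1,h_3): lcm = x_2x_3. S = x_2 + x_3^2 + x_3 + 1.
  leading term x_2: no divisor's leading term divides it; move x_2 to the remainder.
  leading term x_3^2: no divisor's leading term divides it; move x_3^2 to the remainder.
  leading term x_3: no divisor's leading term divides it; move x_3 to the remainder.
  leading term 1: no divisor's leading term divides it; move 1 to the remainder.
  remainder x_2 + x_3^2 + x_3 + 1 ≠ 0; add k_4 = x_2 + x_3^2 + x_3 + 1 to the basis.

S(h_1,k_4): lcm = x_2x_3. S = x_3^3 + x_3.
  leading term x_3^3: no divisor's leading term divides it; move x_3^3 to the remainder.
  leading term x_3: no divisor's leading term divides it; move x_3 to the remainder.
  remainder x_3^3 + x_3 ≠ 0; add k_5 = x_3^3 + x_3 to the basis.

The other S-polynomials (S(h_1,h_2), S(h_2,h_3), S(h_2,k_4), S(h_3,k_4), S(h_1,k_5), S(h_2,k_5), S(h_3,k_5), S(k_4,k_5)) all reduce to 0 modulo the current basis, so we have a Gröbner basis.
Inter-reduce: drop elements whose leading term is divisible by another's, tail-reduce, and make monic.
Reduced Gröbner basis: {x_2 + x_3^2 + x_3 + 1, x_3^3 + x_3}.

The bases are distinct; the ideals are different.
The same test decides containment: I ⊆ J iff every generator of I reduces to 0 modulo a Gröbner basis of J.

No, the ideals differ.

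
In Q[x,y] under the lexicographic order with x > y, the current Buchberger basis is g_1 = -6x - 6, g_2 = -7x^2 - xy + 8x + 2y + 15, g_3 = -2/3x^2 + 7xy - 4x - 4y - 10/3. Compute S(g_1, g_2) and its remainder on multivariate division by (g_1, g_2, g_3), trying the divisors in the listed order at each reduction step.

S(g_1, g_2) = -1/7xy + 15/7x + 2/7y + 15/7; remainder on division = 3/7y.

lcm(LM(g_1), LM(g_2)) = x^2.
S = (lcm/LT(g_1))·g_1 − (lcm/LT(g_2))·g_2 = -1/7xy + 15/7x + 2/7y + 15/7.
Reduce S modulo (g_1, g_2, g_3) in that order:
  leading term xy: subtract (1/42y)·g_1 from -1/7xy + 15/7x + 2/7y + 15/7 → 15/7x + 3/7y + 15/7
  leading term x: subtract (-5/14)·g_1 from 15/7x + 3/7y + 15/7 → 3/7y
  leading term y: no divisor's leading term divides it; move 3/7y to the remainder.
The remainder 3/7y is nonzero, so it would be added as the next basis element.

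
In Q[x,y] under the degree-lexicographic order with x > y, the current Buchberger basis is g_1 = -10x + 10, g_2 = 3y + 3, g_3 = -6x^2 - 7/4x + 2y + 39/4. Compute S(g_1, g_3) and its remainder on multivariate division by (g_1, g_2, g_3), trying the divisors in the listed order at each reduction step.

S(g_1, g_3) = -31/24x + 1/3y + 13/8; remainder on division = 0.

lcm(LM(g_1), LM(g_3)) = x^2.
S = (lcm/LT(g_1))·g_1 − (lcm/LT(g_3))·g_3 = -31/24x + 1/3y + 13/8.
Reduce S modulo (g_1, g_2, g_3) in that order:
  leading term x: subtract (31/240)·g_1 from -31/24x + 1/3y + 13/8 → 1/3y + 1/3
  leading term y: subtract (1/9)·g_2 from 1/3y + 1/3 → 0
The remainder is 0, so this S-polynomial contributes no new basis element.
An S-polynomial is built so that the two leading terms cancel; whether anything survives reduction is exactly the Gröbner-basis criterion.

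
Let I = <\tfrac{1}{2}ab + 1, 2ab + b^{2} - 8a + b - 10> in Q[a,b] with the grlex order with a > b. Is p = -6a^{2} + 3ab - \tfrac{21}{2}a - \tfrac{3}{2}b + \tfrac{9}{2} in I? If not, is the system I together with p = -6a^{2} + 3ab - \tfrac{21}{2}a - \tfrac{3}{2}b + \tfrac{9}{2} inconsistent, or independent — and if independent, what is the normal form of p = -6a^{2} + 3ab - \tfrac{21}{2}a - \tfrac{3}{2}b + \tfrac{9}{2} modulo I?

First compute the reduced Gröbner basis of I by Buchberger's algorithm.
f_1 = \tfrac{1}{2}ab + 1, LT = ab.
f_2 = 2ab + b^{2} - 8a + b - 10, LT = ab.

S(f_1,f_2): lcm = ab. S = -\tfrac{1}{2}b^{2} + 4a - \tfrac{1}{2}b + 7.
  leading term b^{2}: no divisor's leading term divides it; move -\tfrac{1}{2}b^{2} to the remainder.
  leading term a: no divisor's leading term divides it; move 4a to the remainder.
  leading term b: no divisor's leading term divides it; move -\tfrac{1}{2}b to the remainder.
  leading term 1: no divisor's leading term divides it; move 7 to the remainder.
  remainder -\tfrac{1}{2}b^{2} + 4a - \tfrac{1}{2}b + 7 ≠ 0; add h_3 = -\tfrac{1}{2}b^{2} + 4a - \tfrac{1}{2}b + 7 to the basis.

S(f_1,h_3): lcm = ab^{2}. S = 8a^{2} - ab + 14a + 2b.
  leading term a^{2}: no divisor's leading term divides it; move 8a^{2} to the remainder.
  leading term ab: subtract (-2)·f_1 from -ab + 14a + 2b → 14a + 2b + 2
  leading term a: no divisor's leading term divides it; move 14a to the remainder.
  leading term b: no divisor's leading term divides it; move 2b to the remainder.
  leading term 1: no divisor's leading term divides it; move 2 to the remainder.
  remainder 8a^{2} + 14a + 2b + 2 ≠ 0; add h_4 = 8a^{2} + 14a + 2b + 2 to the basis.

S(f_2,h_3): lcm = ab^{2}. S = \tfrac{1}{2}b^{3} + 8a^{2} - 5ab + \tfrac{1}{2}b^{2} + 14a - 5b.
  leading term b^{3}: subtract (-b)·h_3 from \tfrac{1}{2}b^{3} + 8a^{2} - 5ab + \tfrac{1}{2}b^{2} + 14a - 5b → 8a^{2} - ab + 14a + 2b
  leading term a^{2}: subtract (1)·h_4 from 8a^{2} - ab + 14a + 2b → -ab - 2
  leading term ab: subtract (-2)·f_1 from -ab - 2 → 0
  remainder 0.

S(f_1,h_4): lcm = a^{2}b. S = -\tfrac{7}{4}ab - \tfrac{1}{4}b^{2} + 2a - \tfrac{1}{4}b.
  leading term ab: subtract (-\tfrac{7}{2})·f_1 from -\tfrac{7}{4}ab - \tfrac{1}{4}b^{2} + 2a - \tfrac{1}{4}b → -\tfrac{1}{4}b^{2} + 2a - \tfrac{1}{4}b + \tfrac{7}{2}
  leading term b^{2}: subtract (\tfrac{1}{2})·h_3 from -\tfrac{1}{4}b^{2} + 2a - \tfrac{1}{4}b + \tfrac{7}{2} → 0
  remainder 0.

S(f_2,h_4): lcm = a^{2}b. S = \tfrac{1}{2}ab^{2} - 4a^{2} - \tfrac{5}{4}ab - \tfrac{1}{4}b^{2} - 5a - \tfrac{1}{4}b.
  leading term ab^{2}: subtract (b)·f_1 from \tfrac{1}{2}ab^{2} - 4a^{2} - \tfrac{5}{4}ab - \tfrac{1}{4}b^{2} - 5a - \tfrac{1}{4}b → -4a^{2} - \tfrac{5}{4}ab - \tfrac{1}{4}b^{2} - 5a - \tfrac{5}{4}b
  leading term a^{2}: subtract (-\tfrac{1}{2})·h_4 from -4a^{2} - \tfrac{5}{4}ab - \tfrac{1}{4}b^{2} - 5a - \tfrac{5}{4}b → -\tfrac{5}{4}ab - \tfrac{1}{4}b^{2} + 2a - \tfrac{1}{4}b + 1
  leading term ab: subtract (-\tfrac{5}{2})·f_1 from -\tfrac{5}{4}ab - \tfrac{1}{4}b^{2} + 2a - \tfrac{1}{4}b + 1 → -\tfrac{1}{4}b^{2} + 2a - \tfrac{1}{4}b + \tfrac{7}{2}
  leading term b^{2}: subtract (\tfrac{1}{2})·h_3 from -\tfrac{1}{4}b^{2} + 2a - \tfrac{1}{4}b + \tfrac{7}{2} → 0
  remainder 0.

S(h_3,h_4): leading monomials are coprime, so the S-polynomial reduces to 0 (Buchberger's first criterion).
Every S-polynomial of the final basis reduces to 0, so we have a Gröbner basis.
Inter-reduce: drop elements whose leading term is divisible by another's, tail-reduce, and make monic.
Reduced Gröbner basis: {a^{2} + \tfrac{7}{4}a + \tfrac{1}{4}b + \tfrac{1}{4}, ab + 2, b^{2} - 8a + b - 14}.
Label its elements g_1 = a^{2} + \tfrac{7}{4}a + \tfrac{1}{4}b + \tfrac{1}{4}, g_2 = ab + 2, g_3 = b^{2} - 8a + b - 14.

Reduce p = -6a^{2} + 3ab - \tfrac{21}{2}a - \tfrac{3}{2}b + \tfrac{9}{2} modulo G:
  leading term a^{2}: subtract (-6)·g_1 from -6a^{2} + 3ab - \tfrac{21}{2}a - \tfrac{3}{2}b + \tfrac{9}{2} → 3ab + 6
  leading term ab: subtract (3)·g_2 from 3ab + 6 → 0
  normal form = 0.
Since the normal form is 0, p ∈ I.

-6a^{2} + 3ab - \tfrac{21}{2}a - \tfrac{3}{2}b + \tfrac{9}{2} lies in I (it reduces to 0).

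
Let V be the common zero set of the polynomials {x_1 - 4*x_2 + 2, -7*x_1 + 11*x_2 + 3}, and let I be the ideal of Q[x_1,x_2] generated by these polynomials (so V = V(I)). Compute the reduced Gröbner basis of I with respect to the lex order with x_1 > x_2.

G = {x_1 - 2, x_2 - 1}

f_1 = x_1 - 4*x_2 + 2, LT = x_1.
f_2 = -7*x_1 + 11*x_2 + 3, LT = x_1.

S(f_1,f_2): lcm = x_1. S = -17/7*x_2 + 17/7.
  leading term x_2: no divisor's leading term divides it; move -17/7*x_2 to the remainder.
  leading term 1: no divisor's leading term divides it; move 17/7 to the remainder.
  remainder -17/7*x_2 + 17/7 ≠ 0; add g_3 = -17/7*x_2 + 17/7 to the basis.

The other S-polynomials (S(f_1,g_3), S(f_2,g_3)) all reduce to 0 modulo the current basis, so we have a Gröbner basis.
Inter-reduce: drop elements whose leading term is divisible by another's, tail-reduce, and make monic.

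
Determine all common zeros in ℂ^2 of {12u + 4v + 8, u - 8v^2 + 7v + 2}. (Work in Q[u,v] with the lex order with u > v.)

{(-11/18, -1/6), (-1, 1)}

Compute a lex Gröbner basis by Buchberger's algorithm.
f_1 = 12u + 4v + 8, LT = u.
f_2 = u - 8v^2 + 7v + 2, LT = u.

S(f_1,f_2): lcm = u. S = 8v^2 - 20/3v - 4/3.
  leading term v^2: no divisor's leading term divides it; move 8v^2 to the remainder.
  leading term v: no divisor's leading term divides it; move -20/3v to the remainder.
  leading term 1: no divisor's leading term divides it; move -4/3 to the remainder.
  remainder 8v^2 - 20/3v - 4/3 ≠ 0; add h_3 = 8v^2 - 20/3v - 4/3 to the basis.

The other S-polynomials (S(f_1,h_3), S(f_2,h_3)) all reduce to 0 modulo the current basis, so we have a Gröbner basis.
Inter-reduce: drop elements whose leading term is divisible by another's, tail-reduce, and make monic.
Reduced Gröbner basis: {u + 1/3v + 2/3, v^2 - 5/6v - 1/6}.

From the last basis element, v^2 - 5/6v - 1/6 = 0, so v takes values in {-1/6, 1}. Each choice, substituted upward through the basis, yields the corresponding point(s) of the solution set.
  v = -1/6: the earlier basis element becomes u + 11/18 = 0, giving u = -11/18 — point (-11/18, -1/6).
  v = 1: the earlier basis element becomes u + 1 = 0, giving u = -1 — point (-1, 1).
Each listed point satisfies every original equation (direct substitution).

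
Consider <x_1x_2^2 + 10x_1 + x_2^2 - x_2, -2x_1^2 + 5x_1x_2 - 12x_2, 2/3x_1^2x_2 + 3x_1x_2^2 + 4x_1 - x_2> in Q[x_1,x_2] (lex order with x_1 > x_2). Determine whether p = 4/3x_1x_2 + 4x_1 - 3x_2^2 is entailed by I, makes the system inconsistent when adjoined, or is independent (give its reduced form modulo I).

4/3x_1x_2 + 4x_1 - 3x_2^2 lies in I (it reduces to 0).

First compute the reduced Gröbner basis of I by Buchberger's algorithm.
f_1 = x_1x_2^2 + 10x_1 + x_2^2 - x_2, LT = x_1x_2^2.
f_2 = -2x_1^2 + 5x_1x_2 - 12x_2, LT = x_1^2.
f_3 = 2/3x_1^2x_2 + 3x_1x_2^2 + 4x_1 - x_2, LT = x_1^2x_2.

S(f_1,f_2): lcm = x_1^2x_2^2. S = 10x_1^2 + 5/2x_1x_2^3 + x_1x_2^2 - x_1x_2 - 6x_2^3.
  leading term x_1^2: subtract (-5)·f_2 from 10x_1^2 + 5/2x_1x_2^3 + x_1x_2^2 - x_1x_2 - 6x_2^3 → 5/2x_1x_2^3 + x_1x_2^2 + 24x_1x_2 - 6x_2^3 - 60x_2
  leading term x_1x_2^3: subtract (5/2x_2)·f_1 from 5/2x_1x_2^3 + x_1x_2^2 + 24x_1x_2 - 6x_2^3 - 60x_2 → x_1x_2^2 - x_1x_2 - 17/2x_2^3 + 5/2x_2^2 - 60x_2
  leading term x_1x_2^2: subtract (1)·f_1 from x_1x_2^2 - x_1x_2 - 17/2x_2^3 + 5/2x_2^2 - 60x_2 → -x_1x_2 - 10x_1 - 17/2x_2^3 + 3/2x_2^2 - 59x_2
  leading term x_1x_2: no divisor's leading term divides it; move -x_1x_2 to the remainder.
  leading term x_1: no divisor's leading term divides it; move -10x_1 to the remainder.
  leading term x_2^3: no divisor's leading term divides it; move -17/2x_2^3 to the remainder.
  leading term x_2^2: no divisor's leading term divides it; move 3/2x_2^2 to the remainder.
  leading term x_2: no divisor's leading term divides it; move -59x_2 to the remainder.
  remainder -x_1x_2 - 10x_1 - 17/2x_2^3 + 3/2x_2^2 - 59x_2 ≠ 0; add h_4 = -x_1x_2 - 10x_1 - 17/2x_2^3 + 3/2x_2^2 - 59x_2 to the basis.

S(f_1,f_3): lcm = x_1^2x_2^2. S = 10x_1^2 - 9/2x_1x_2^3 + x_1x_2^2 - 7x_1x_2 + 3/2x_2^2.
  leading term x_1^2: subtract (-5)·f_2 from 10x_1^2 - 9/2x_1x_2^3 + x_1x_2^2 - 7x_1x_2 + 3/2x_2^2 → -9/2x_1x_2^3 + x_1x_2^2 + 18x_1x_2 + 3/2x_2^2 - 60x_2
  leading term x_1x_2^3: subtract (-9/2x_2)·f_1 from -9/2x_1x_2^3 + x_1x_2^2 + 18x_1x_2 + 3/2x_2^2 - 60x_2 → x_1x_2^2 + 63x_1x_2 + 9/2x_2^3 - 3x_2^2 - 60x_2
  leading term x_1x_2^2: subtract (1)·f_1 from x_1x_2^2 + 63x_1x_2 + 9/2x_2^3 - 3x_2^2 - 60x_2 → 63x_1x_2 - 10x_1 + 9/2x_2^3 - 4x_2^2 - 59x_2
  leading term x_1x_2: subtract (-63)·h_4 from 63x_1x_2 - 10x_1 + 9/2x_2^3 - 4x_2^2 - 59x_2 → -640x_1 - 531x_2^3 + 181/2x_2^2 - 3776x_2
  leading term x_1: no divisor's leading term divides it; move -640x_1 to the remainder.
  leading term x_2^3: no divisor's leading term divides it; move -531x_2^3 to the remainder.
  leading term x_2^2: no divisor's leading term divides it; move 181/2x_2^2 to the remainder.
  leading term x_2: no divisor's leading term divides it; move -3776x_2 to the remainder.
  remainder -640x_1 - 531x_2^3 + 181/2x_2^2 - 3776x_2 ≠ 0; add h_5 = -640x_1 - 531x_2^3 + 181/2x_2^2 - 3776x_2 to the basis.

S(f_2,f_3): lcm = x_1^2x_2. S = -7x_1x_2^2 - 6x_1 + 6x_2^2 + 3/2x_2.
  leading term x_1x_2^2: subtract (-7)·f_1 from -7x_1x_2^2 - 6x_1 + 6x_2^2 + 3/2x_2 → 64x_1 + 13x_2^2 - 11/2x_2
  leading term x_1: subtract (-1/10)·h_5 from 64x_1 + 13x_2^2 - 11/2x_2 → -531/10x_2^3 + 441/20x_2^2 - 3831/10x_2
  leading term x_2^3: no divisor's leading term divides it; move -531/10x_2^3 to the remainder.
  leading term x_2^2: no divisor's leading term divides it; move 441/20x_2^2 to the remainder.
  leading term x_2: no divisor's leading term divides it; move -3831/10x_2 to the remainder.
  remainder -531/10x_2^3 + 441/20x_2^2 - 3831/10x_2 ≠ 0; add h_6 = -531/10x_2^3 + 441/20x_2^2 - 3831/10x_2 to the basis.

S(f_1,h_4): lcm = x_1x_2^2. S = -10x_1x_2 + 10x_1 - 17/2x_2^4 + 3/2x_2^3 - 58x_2^2 - x_2.
  leading term x_1x_2: subtract (10)·h_4 from -10x_1x_2 + 10x_1 - 17/2x_2^4 + 3/2x_2^3 - 58x_2^2 - x_2 → 110x_1 - 17/2x_2^4 + 173/2x_2^3 - 73x_2^2 + 589x_2
  leading term x_1: subtract (-11/64)·h_5 from 110x_1 - 17/2x_2^4 + 173/2x_2^3 - 73x_2^2 + 589x_2 → -17/2x_2^4 - 305/64x_2^3 - 7353/128x_2^2 - 60x_2
  leading term x_2^4: subtract (85/531x_2)·h_6 from -17/2x_2^4 - 305/64x_2^3 - 7353/128x_2^2 - 60x_2 → -31323/3776x_2^3 + 87895/22656x_2^2 - 60x_2
  leading term x_2^3: subtract (52205/334176)·h_6 from -31323/3776x_2^3 + 87895/22656x_2^2 - 60x_2 → 145331/334176x_2^2 - 33883/222784x_2
  leading term x_2^2: no divisor's leading term divides it; move 145331/334176x_2^2 to the remainder.
  leading term x_2: no divisor's leading term divides it; move -33883/222784x_2 to the remainder.
  remainder 145331/334176x_2^2 - 33883/222784x_2 ≠ 0; add h_7 = 145331/334176x_2^2 - 33883/222784x_2 to the basis.

S(f_2,h_5): lcm = x_1^2. S = -531/640x_1x_2^3 + 181/1280x_1x_2^2 - 42/5x_1x_2 + 6x_2.
  leading term x_1x_2^3: subtract (-531/640x_2)·f_1 from -531/640x_1x_2^3 + 181/1280x_1x_2^2 - 42/5x_1x_2 + 6x_2 → 181/1280x_1x_2^2 - 33/320x_1x_2 + 531/640x_2^3 - 531/640x_2^2 + 6x_2
  leading term x_1x_2^2: subtract (181/1280)·f_1 from 181/1280x_1x_2^2 - 33/320x_1x_2 + 531/640x_2^3 - 531/640x_2^2 + 6x_2 → -33/320x_1x_2 - 181/128x_1 + 531/640x_2^3 - 1243/1280x_2^2 + 7861/1280x_2
  leading term x_1x_2: subtract (33/320)·h_4 from -33/320x_1x_2 - 181/128x_1 + 531/640x_2^3 - 1243/1280x_2^2 + 7861/1280x_2 → -49/128x_1 + 273/160x_2^3 - 1441/1280x_2^2 + 15649/1280x_2
  leading term x_1: subtract (49/81920)·h_5 from -49/128x_1 + 273/160x_2^3 - 1441/1280x_2^2 + 15649/1280x_2 → 33159/16384x_2^3 - 193317/163840x_2^2 + 927/64x_2
  leading term x_2^3: subtract (-55265/1449984)·h_6 from 33159/16384x_2^3 - 193317/163840x_2^2 + 927/64x_2 → -820437/2416640x_2^2 - 113273/966656x_2
  leading term x_2^2: subtract (-145217349/186023680)·h_7 from -820437/2416640x_2^2 - 113273/966656x_2 → -702148273/2976378880x_2
  leading term x_2: no divisor's leading term divides it; move -702148273/2976378880x_2 to the remainder.
  remainder -702148273/2976378880x_2 ≠ 0; add h_8 = -702148273/2976378880x_2 to the basis.

The other S-polynomials (S(f_2,h_4), S(f_3,h_4), S(f_1,h_5), S(f_3,h_5), S(h_4,h_5), S(f_1,h_6), S(f_2,h_6), S(f_3,h_6), S(h_4,h_6), S(h_5,h_6), S(f_1,h_7), S(f_2,h_7), S(f_3,h_7), S(h_4,h_7), S(h_5,h_7), S(h_6,h_7), S(f_1,h_8), S(f_2,h_8), S(f_3,h_8), S(h_4,h_8), S(h_5,h_8), S(h_6,h_8), S(h_7,h_8)) all reduce to 0 modulo the current basis, so we have a Gröbner basis.
Inter-reduce: drop elements whose leading term is divisible by another's, tail-reduce, and make monic.
Reduced Gröbner basis: {x_1, x_2}.
Label its elements g_1 = x_1, g_2 = x_2.

Reduce p = 4/3x_1x_2 + 4x_1 - 3x_2^2 modulo G:
  leading term x_1x_2: subtract (4/3x_2)·g_1 from 4/3x_1x_2 + 4x_1 - 3x_2^2 → 4x_1 - 3x_2^2
  leading term x_1: subtract (4)·g_1 from 4x_1 - 3x_2^2 → -3x_2^2
  leading term x_2^2: subtract (-3x_2)·g_2 from -3x_2^2 → 0
  normal form = 0.
Since the normal form is 0, p ∈ I.

Ideal membership is decidable via reduction modulo a Gröbner basis.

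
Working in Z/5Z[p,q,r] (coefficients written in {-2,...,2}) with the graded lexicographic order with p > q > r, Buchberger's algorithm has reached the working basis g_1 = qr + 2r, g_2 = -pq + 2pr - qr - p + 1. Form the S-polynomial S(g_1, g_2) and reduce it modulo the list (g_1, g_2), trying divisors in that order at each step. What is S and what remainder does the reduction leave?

S(g_1, g_2) = 2pr^{2} - qr^{2} + pr + r; remainder on division = 2pr^{2} + pr + 2r^{2} + r.

lcm(LM(g_1), LM(g_2)) = pqr.
S = (lcm/LT(g_1))·g_1 − (lcm/LT(g_2))·g_2 = 2pr^{2} - qr^{2} + pr + r.
Reduce S modulo (g_1, g_2) in that order:
  leading term pr^{2}: no divisor's leading term divides it; move 2pr^{2} to the remainder.
  leading term qr^{2}: subtract (-r)·g_1 from -qr^{2} + pr + r → pr + 2r^{2} + r
  leading term pr: no divisor's leading term divides it; move pr to the remainder.
  leading term r^{2}: no divisor's leading term divides it; move 2r^{2} to the remainder.
  leading term r: no divisor's leading term divides it; move r to the remainder.
The remainder 2pr^{2} + pr + 2r^{2} + r is nonzero, so it would be added as the next basis element.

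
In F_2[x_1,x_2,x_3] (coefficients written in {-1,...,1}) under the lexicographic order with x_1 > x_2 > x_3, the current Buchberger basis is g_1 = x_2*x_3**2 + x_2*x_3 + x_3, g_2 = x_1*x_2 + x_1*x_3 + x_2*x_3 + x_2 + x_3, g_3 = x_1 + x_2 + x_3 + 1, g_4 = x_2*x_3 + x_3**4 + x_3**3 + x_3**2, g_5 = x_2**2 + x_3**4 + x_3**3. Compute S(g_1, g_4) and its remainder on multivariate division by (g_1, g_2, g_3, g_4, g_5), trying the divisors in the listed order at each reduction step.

S(g_1, g_4) = x_2*x_3 + x_3**5 + x_3**4 + x_3**3 + x_3; remainder on division = x_3**5 + x_3**2 + x_3.

lcm(LM(g_1), LM(g_4)) = x_2*x_3**2.
S = (lcm/LT(g_1))·g_1 − (lcm/LT(g_4))·g_4 = x_2*x_3 + x_3**5 + x_3**4 + x_3**3 + x_3.
Reduce S modulo (g_1, g_2, g_3, g_4, g_5) in that order:
  leading term x_2*x_3: subtract (1)·g_4 from x_2*x_3 + x_3**5 + x_3**4 + x_3**3 + x_3 → x_3**5 + x_3**2 + x_3
  leading term x_3**5: no divisor's leading term divides it; move x_3**5 to the remainder.
  leading term x_3**2: no divisor's leading term divides it; move x_3**2 to the remainder.
  leading term x_3: no divisor's leading term divides it; move x_3 to the remainder.
The remainder x_3**5 + x_3**2 + x_3 is nonzero, so it would be added as the next basis element.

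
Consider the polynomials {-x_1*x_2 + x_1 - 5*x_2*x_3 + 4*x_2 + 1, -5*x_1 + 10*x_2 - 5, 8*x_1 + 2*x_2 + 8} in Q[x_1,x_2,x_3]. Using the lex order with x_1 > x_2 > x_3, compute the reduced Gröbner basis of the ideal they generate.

f_1 = -x_1*x_2 + x_1 - 5*x_2*x_3 + 4*x_2 + 1, LT = x_1*x_2.
f_2 = -5*x_1 + 10*x_2 - 5, LT = x_1.
f_3 = 8*x_1 + 2*x_2 + 8, LT = x_1.

S(f_1,f_2): lcm = x_1*x_2. S = -x_1 + 2*x_2**2 + 5*x_2*x_3 - 5*x_2 - 1.
  leading term x_1: subtract (1/5)·f_2 from -x_1 + 2*x_2**2 + 5*x_2*x_3 - 5*x_2 - 1 → 2*x_2**2 + 5*x_2*x_3 - 7*x_2
  leading term x_2**2: no divisor's leading term divides it; move 2*x_2**2 to the remainder.
  leading term x_2*x_3: no divisor's leading term divides it; move 5*x_2*x_3 to the remainder.
  leading term x_2: no divisor's leading term divides it; move -7*x_2 to the remainder.
  remainder 2*x_2**2 + 5*x_2*x_3 - 7*x_2 ≠ 0; add g_4 = 2*x_2**2 + 5*x_2*x_3 - 7*x_2 to the basis.

S(f_1,f_3): lcm = x_1*x_2. S = -x_1 - 1/4*x_2**2 + 5*x_2*x_3 - 5*x_2 - 1.
  leading term x_1: subtract (1/5)·f_2 from -x_1 - 1/4*x_2**2 + 5*x_2*x_3 - 5*x_2 - 1 → -1/4*x_2**2 + 5*x_2*x_3 - 7*x_2
  leading term x_2**2: subtract (-1/8)·g_4 from -1/4*x_2**2 + 5*x_2*x_3 - 7*x_2 → 45/8*x_2*x_3 - 63/8*x_2
  leading term x_2*x_3: no divisor's leading term divides it; move 45/8*x_2*x_3 to the remainder.
  leading term x_2: no divisor's leading term divides it; move -63/8*x_2 to the remainder.
  remainder 45/8*x_2*x_3 - 63/8*x_2 ≠ 0; add g_5 = 45/8*x_2*x_3 - 63/8*x_2 to the basis.

S(f_2,f_3): lcm = x_1. S = -9/4*x_2.
  leading term x_2: no divisor's leading term divides it; move -9/4*x_2 to the remainder.
  remainder -9/4*x_2 ≠ 0; add g_6 = -9/4*x_2 to the basis.

S(f_1,g_4): lcm = x_1*x_2**2. S = -5/2*x_1*x_2*x_3 + 5/2*x_1*x_2 + 5*x_2**2*x_3 - 4*x_2**2 - x_2.
  leading term x_1*x_2*x_3: subtract (5/2*x_3)·f_1 from -5/2*x_1*x_2*x_3 + 5/2*x_1*x_2 + 5*x_2**2*x_3 - 4*x_2**2 - x_2 → 5/2*x_1*x_2 - 5/2*x_1*x_3 + 5*x_2**2*x_3 - 4*x_2**2 + 25/2*x_2*x_3**2 - 10*x_2*x_3 - x_2 - 5/2*x_3
  leading term x_1*x_2: subtract (-5/2)·f_1 from 5/2*x_1*x_2 - 5/2*x_1*x_3 + 5*x_2**2*x_3 - 4*x_2**2 + 25/2*x_2*x_3**2 - 10*x_2*x_3 - x_2 - 5/2*x_3 → -5/2*x_1*x_3 + 5/2*x_1 + 5*x_2**2*x_3 - 4*x_2**2 + 25/2*x_2*x_3**2 - 45/2*x_2*x_3 + 9*x_2 - 5/2*x_3 + 5/2
  leading term x_1*x_3: subtract (1/2*x_3)·f_2 from -5/2*x_1*x_3 + 5/2*x_1 + 5*x_2**2*x_3 - 4*x_2**2 + 25/2*x_2*x_3**2 - 45/2*x_2*x_3 + 9*x_2 - 5/2*x_3 + 5/2 → 5/2*x_1 + 5*x_2**2*x_3 - 4*x_2**2 + 25/2*x_2*x_3**2 - 55/2*x_2*x_3 + 9*x_2 + 5/2
  leading term x_1: subtract (-1/2)·f_2 from 5/2*x_1 + 5*x_2**2*x_3 - 4*x_2**2 + 25/2*x_2*x_3**2 - 55/2*x_2*x_3 + 9*x_2 + 5/2 → 5*x_2**2*x_3 - 4*x_2**2 + 25/2*x_2*x_3**2 - 55/2*x_2*x_3 + 14*x_2
  leading term x_2**2*x_3: subtract (5/2*x_3)·g_4 from 5*x_2**2*x_3 - 4*x_2**2 + 25/2*x_2*x_3**2 - 55/2*x_2*x_3 + 14*x_2 → -4*x_2**2 - 10*x_2*x_3 + 14*x_2
  leading term x_2**2: subtract (-2)·g_4 from -4*x_2**2 - 10*x_2*x_3 + 14*x_2 → 0
  remainder 0.

S(f_2,g_4): leading monomials are coprime, so the S-polynomial reduces to 0 (Buchberger's first criterion).
S(f_3,g_4): leading monomials are coprime, so the S-polynomial reduces to 0 (Buchberger's first criterion).
S(f_1,g_5): lcm = x_1*x_2*x_3. S = 7/5*x_1*x_2 - x_1*x_3 + 5*x_2*x_3**2 - 4*x_2*x_3 - x_3.
  leading term x_1*x_2: subtract (-7/5)·f_1 from 7/5*x_1*x_2 - x_1*x_3 + 5*x_2*x_3**2 - 4*x_2*x_3 - x_3 → -x_1*x_3 + 7/5*x_1 + 5*x_2*x_3**2 - 11*x_2*x_3 + 28/5*x_2 - x_3 + 7/5
  leading term x_1*x_3: subtract (1/5*x_3)·f_2 from -x_1*x_3 + 7/5*x_1 + 5*x_2*x_3**2 - 11*x_2*x_3 + 28/5*x_2 - x_3 + 7/5 → 7/5*x_1 + 5*x_2*x_3**2 - 13*x_2*x_3 + 28/5*x_2 + 7/5
  leading term x_1: subtract (-7/25)·f_2 from 7/5*x_1 + 5*x_2*x_3**2 - 13*x_2*x_3 + 28/5*x_2 + 7/5 → 5*x_2*x_3**2 - 13*x_2*x_3 + 42/5*x_2
  leading term x_2*x_3**2: subtract (8/9*x_3)·g_5 from 5*x_2*x_3**2 - 13*x_2*x_3 + 42/5*x_2 → -6*x_2*x_3 + 42/5*x_2
  leading term x_2*x_3: subtract (-16/15)·g_5 from -6*x_2*x_3 + 42/5*x_2 → 0
  remainder 0.

S(f_2,g_5): leading monomials are coprime, so the S-polynomial reduces to 0 (Buchberger's first criterion).
S(f_3,g_5): leading monomials are coprime, so the S-polynomial reduces to 0 (Buchberger's first criterion).
S(g_4,g_5): lcm = x_2**2*x_3. S = 7/5*x_2**2 + 5/2*x_2*x_3**2 - 7/2*x_2*x_3.
  leading term x_2**2: subtract (7/10)·g_4 from 7/5*x_2**2 + 5/2*x_2*x_3**2 - 7/2*x_2*x_3 → 5/2*x_2*x_3**2 - 7*x_2*x_3 + 49/10*x_2
  leading term x_2*x_3**2: subtract (4/9*x_3)·g_5 from 5/2*x_2*x_3**2 - 7*x_2*x_3 + 49/10*x_2 → -7/2*x_2*x_3 + 49/10*x_2
  leading term x_2*x_3: subtract (-28/45)·g_5 from -7/2*x_2*x_3 + 49/10*x_2 → 0
  remainder 0.

S(f_1,g_6): lcm = x_1*x_2. S = -x_1 + 5*x_2*x_3 - 4*x_2 - 1.
  leading term x_1: subtract (1/5)·f_2 from -x_1 + 5*x_2*x_3 - 4*x_2 - 1 → 5*x_2*x_3 - 6*x_2
  leading term x_2*x_3: subtract (8/9)·g_5 from 5*x_2*x_3 - 6*x_2 → x_2
  leading term x_2: subtract (-4/9)·g_6 from x_2 → 0
  remainder 0.

S(f_2,g_6): leading monomials are coprime, so the S-polynomial reduces to 0 (Buchberger's first criterion).
S(f_3,g_6): leading monomials are coprime, so the S-polynomial reduces to 0 (Buchberger's first criterion).
S(g_4,g_6): lcm = x_2**2. S = 5/2*x_2*x_3 - 7/2*x_2.
  leading term x_2*x_3: subtract (4/9)·g_5 from 5/2*x_2*x_3 - 7/2*x_2 → 0
  remainder 0.

S(g_5,g_6): lcm = x_2*x_3. S = -7/5*x_2.
  leading term x_2: subtract (28/45)·g_6 from -7/5*x_2 → 0
  remainder 0.

Every S-polynomial of the final basis reduces to 0, so we have a Gröbner basis.
Inter-reduce: drop elements whose leading term is divisible by another's, tail-reduce, and make monic.

G = {x_1 + 1, x_2}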